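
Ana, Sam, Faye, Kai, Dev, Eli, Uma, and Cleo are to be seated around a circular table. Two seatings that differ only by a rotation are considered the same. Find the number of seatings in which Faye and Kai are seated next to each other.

Glue Faye and Kai into a block (2 internal orders). Seating 7 units around a circle gives (6)! arrangements.
So 2 × (6)! = 2 × 720 = 1440.

1440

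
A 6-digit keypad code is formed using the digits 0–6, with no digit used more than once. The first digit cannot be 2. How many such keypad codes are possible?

4320

The first digit has 7−1 = 6 choices (anything except 2).
The remaining 5 digits are filled from the other 6 symbols without repetition: 6 × 5 × 4 × 3 × 2 = 720.
Total: 6 × 720 = 4320.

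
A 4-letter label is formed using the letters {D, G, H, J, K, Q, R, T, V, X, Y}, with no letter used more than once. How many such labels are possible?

With no repetition, fill the 4 letters in order: 11 choices, then 10, down to 8.
11 × 10 × 9 × 8 = 7920.

7920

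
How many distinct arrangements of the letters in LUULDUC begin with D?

With the first slot taken by D, it remains to arrange the other 6 letters (LUULUC).
Those 6 letters have L appearing twice and U appearing 3 times, giving (6)!/(3!·2!) = 60.

60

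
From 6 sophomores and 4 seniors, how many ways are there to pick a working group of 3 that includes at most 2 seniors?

Split by how many seniors are chosen (0 through 2).
Sum: C(4,0)·C(6,3) + C(4,1)·C(6,2) + C(4,2)·C(6,1) = 20 + 60 + 36 = 116.

116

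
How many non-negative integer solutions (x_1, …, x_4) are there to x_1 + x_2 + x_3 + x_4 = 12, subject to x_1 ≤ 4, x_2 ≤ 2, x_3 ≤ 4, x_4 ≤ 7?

44

By stars and bars, unrestricted non-negative solutions to x_1+…+x_4 = 12 number C(12+3,3) = 455.
Subtract solutions that violate a single cap (substitute x_i' = x_i − (cap_i+1)): x_1 ≥ 5 gives C(10,3) = 120; x_2 ≥ 3 gives C(12,3) = 220; x_3 ≥ 5 gives C(10,3) = 120; x_4 ≥ 8 gives C(7,3) = 35. Together 495.
Add back pairs where two caps are both exceeded: 35 + 10 + 0 + 35 + 4 + 0 = 84.
By inclusion–exclusion the count is 455 − 495 + 84 = 44.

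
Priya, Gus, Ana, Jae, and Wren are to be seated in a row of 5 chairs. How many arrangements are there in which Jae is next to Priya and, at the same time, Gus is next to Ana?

Treat {Jae,Priya} as one block (2 orders) and {Gus,Ana} as another (2 orders).
That leaves 3 units to arrange: 2 × 2 × 3! = 4 × 6 = 24.

24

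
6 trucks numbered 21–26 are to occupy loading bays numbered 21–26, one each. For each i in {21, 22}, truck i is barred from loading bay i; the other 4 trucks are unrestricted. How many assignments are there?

Let Aᵢ (for i ∈ {21, 22}) be the placements that put truck i in its forbidden loading bay. Any j of these fix j positions, leaving (6−j)! ways to fill the rest, and there are C(2,j) ways to pick which j.
By inclusion–exclusion, the number of valid placements is Σ_{j=0}^{2} (−1)^j C(2,j)·(6−j)!.
Computing: 720 − 240 + 24 = 504.

504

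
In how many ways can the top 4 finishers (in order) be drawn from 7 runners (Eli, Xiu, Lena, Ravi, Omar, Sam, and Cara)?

840

This is an ordered selection of 4 from 7: P(7,4).
That gives 7 × 6 × 5 × 4 = 840.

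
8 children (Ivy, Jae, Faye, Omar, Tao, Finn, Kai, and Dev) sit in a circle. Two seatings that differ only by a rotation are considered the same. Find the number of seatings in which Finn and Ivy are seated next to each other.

Glue Finn and Ivy into a block (2 internal orders). Seating 7 units around a circle gives (6)! arrangements.
So 2 × (6)! = 2 × 720 = 1440.

1440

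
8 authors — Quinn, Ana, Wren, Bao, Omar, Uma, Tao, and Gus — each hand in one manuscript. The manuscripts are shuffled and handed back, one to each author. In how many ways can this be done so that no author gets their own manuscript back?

Let Aᵢ be the assignments in which author i gets their own manuscript. We want the size of the complement of A₁∪…∪A_8.
By inclusion–exclusion this is Σ_{j=0}^{8} (−1)^j C(8,j)·(8−j)!.
Computing: 40320 − 40320 + 20160 − 6720 + 1680 − 336 + 56 − 8 + 1 = 14833.

14833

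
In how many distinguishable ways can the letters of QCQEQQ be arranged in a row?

QCQEQQ has 6 letters with Q appearing 4 times.
Dividing 6! = 720 by 4! = 24 for the repeated letters gives 30.

30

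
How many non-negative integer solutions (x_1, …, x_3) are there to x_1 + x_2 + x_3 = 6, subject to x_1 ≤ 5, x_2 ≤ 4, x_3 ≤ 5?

Without the upper bounds there are C(8,2) = 28 ways to split 6 among 3 variables.
Subtract solutions that violate a single cap (substitute x_i' = x_i − (cap_i+1)): x_1 ≥ 6 gives C(2,2) = 1; x_2 ≥ 5 gives C(3,2) = 3; x_3 ≥ 6 gives C(2,2) = 1. Together 5.
No two caps can be exceeded simultaneously, so the pair terms are all 0.
By inclusion–exclusion the count is 28 − 5 + 0 = 23.

23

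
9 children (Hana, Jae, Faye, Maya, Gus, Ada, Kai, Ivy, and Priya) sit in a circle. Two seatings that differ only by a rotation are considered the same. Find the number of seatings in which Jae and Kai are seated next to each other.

Glue Jae and Kai into a block (2 internal orders). Seating 8 units around a circle gives (7)! arrangements.
So 2 × (7)! = 2 × 5040 = 10080.

10080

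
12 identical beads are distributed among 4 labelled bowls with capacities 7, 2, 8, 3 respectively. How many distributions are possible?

Without the upper bounds there are C(15,3) = 455 ways to split 12 among 4 bowls.
Subtract solutions that violate a single cap (substitute x_i' = x_i − (cap_i+1)): x_1 ≥ 8 gives C(7,3) = 35; x_2 ≥ 3 gives C(12,3) = 220; x_3 ≥ 9 gives C(6,3) = 20; x_4 ≥ 4 gives C(11,3) = 165. Together 440.
Add back pairs where two caps are both exceeded: 4 + 0 + 1 + 1 + 56 + 0 = 62.
By inclusion–exclusion the count is 455 − 440 + 62 = 77.

77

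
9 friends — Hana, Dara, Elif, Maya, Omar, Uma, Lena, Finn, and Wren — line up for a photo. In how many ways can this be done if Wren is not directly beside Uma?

There are 9! = 362880 arrangements in all. If Wren and Uma are adjacent, merging them into one block gives 2·(8)! = 80640 arrangements.
So 362880 − 80640 = 282240 arrangements keep them apart.

282240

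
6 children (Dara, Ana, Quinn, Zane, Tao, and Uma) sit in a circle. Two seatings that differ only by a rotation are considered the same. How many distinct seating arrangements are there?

120

Seat Dara anywhere (absorbing the rotational symmetry), then permute the other 5: (5)! = 120.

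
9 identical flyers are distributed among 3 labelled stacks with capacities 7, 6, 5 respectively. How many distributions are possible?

36

Ignoring the caps, the number of non-negative solutions to x_1+…+x_3 = 9 is C(11,2) = 55.
Subtract solutions that violate a single cap (substitute x_i' = x_i − (cap_i+1)): x_1 ≥ 8 gives C(3,2) = 3; x_2 ≥ 7 gives C(4,2) = 6; x_3 ≥ 6 gives C(5,2) = 10. Together 19.
No two caps can be exceeded simultaneously, so the pair terms are all 0.
By inclusion–exclusion the count is 55 − 19 + 0 = 36.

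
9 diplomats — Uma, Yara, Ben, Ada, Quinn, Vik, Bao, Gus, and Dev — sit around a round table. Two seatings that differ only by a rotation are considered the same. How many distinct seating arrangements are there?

40320

Fix one person's seat to break rotational symmetry; the remaining 8 people can be arranged in (8)! = 40320 ways.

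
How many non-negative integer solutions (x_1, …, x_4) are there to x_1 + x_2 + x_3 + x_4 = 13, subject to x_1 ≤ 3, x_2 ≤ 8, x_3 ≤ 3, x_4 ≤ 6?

79

Ignoring the caps, the number of non-negative solutions to x_1+…+x_4 = 13 is C(16,3) = 560.
Subtract solutions that violate a single cap (substitute x_i' = x_i − (cap_i+1)): x_1 ≥ 4 gives C(12,3) = 220; x_2 ≥ 9 gives C(7,3) = 35; x_3 ≥ 4 gives C(12,3) = 220; x_4 ≥ 7 gives C(9,3) = 84. Together 559.
Add back pairs where two caps are both exceeded: 1 + 56 + 10 + 1 + 0 + 10 = 78.
By inclusion–exclusion the count is 560 − 559 + 78 = 79.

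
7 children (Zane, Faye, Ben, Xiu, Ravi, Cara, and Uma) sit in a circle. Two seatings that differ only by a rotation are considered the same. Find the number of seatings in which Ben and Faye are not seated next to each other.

480

All circular seatings of 7 people number (6)! = 720.
Seatings with Ben beside Faye: treat them as a block with 2 internal orders, giving 2 × (5)! = 240.
Subtracting, 720 − 240 = 480.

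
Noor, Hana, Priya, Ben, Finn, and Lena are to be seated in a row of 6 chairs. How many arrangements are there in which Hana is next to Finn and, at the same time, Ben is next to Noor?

96

Treat {Hana,Finn} as one block (2 orders) and {Ben,Noor} as another (2 orders).
That leaves 4 units to arrange: 2 × 2 × 4! = 4 × 24 = 96.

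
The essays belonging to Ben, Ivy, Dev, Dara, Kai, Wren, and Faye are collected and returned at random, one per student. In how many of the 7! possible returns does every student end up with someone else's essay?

1854

Count assignments avoiding every fixed point. For any j of the 7 students fixed to their own essay, the other 7−j can be arranged in (7−j)! ways.
By inclusion–exclusion this is Σ_{j=0}^{7} (−1)^j C(7,j)·(7−j)!.
Computing: 5040 − 5040 + 2520 − 840 + 210 − 42 + 7 − 1 = 1854.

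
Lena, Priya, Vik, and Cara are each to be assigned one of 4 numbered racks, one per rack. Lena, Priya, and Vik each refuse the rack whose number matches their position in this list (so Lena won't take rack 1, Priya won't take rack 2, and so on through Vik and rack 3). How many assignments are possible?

Let Aᵢ (for i ∈ {1, 2, 3}) be the placements that put person i in their forbidden rack. Any j of these fix j positions, leaving (4−j)! ways to fill the rest, and there are C(3,j) ways to pick which j.
By inclusion–exclusion, the number of valid placements is Σ_{j=0}^{3} (−1)^j C(3,j)·(4−j)!.
Computing: 24 − 18 + 6 − 1 = 11.

11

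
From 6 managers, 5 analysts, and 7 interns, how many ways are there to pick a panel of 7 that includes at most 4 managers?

Split by how many managers are chosen (0 through 4).
Sum: C(6,0)·C(12,7) + C(6,1)·C(12,6) + C(6,2)·C(12,5) + C(6,3)·C(12,4) + C(6,4)·C(12,3) = 792 + 5544 + 11880 + 9900 + 3300 = 31416.

31416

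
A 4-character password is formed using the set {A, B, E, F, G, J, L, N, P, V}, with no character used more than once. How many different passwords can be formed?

This is a permutation of 4 out of 10: P(10,4) = 10!/6!.
That product is 10 × 9 × 8 × 7 = 5040.

5040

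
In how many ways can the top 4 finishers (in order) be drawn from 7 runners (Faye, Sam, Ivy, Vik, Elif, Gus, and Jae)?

840

This is an ordered selection of 4 from 7: P(7,4).
That gives 7 × 6 × 5 × 4 = 840.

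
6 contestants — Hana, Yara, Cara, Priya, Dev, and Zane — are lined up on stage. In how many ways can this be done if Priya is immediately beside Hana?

Glue Priya and Hana into one block (2 internal orders), leaving 5 units to arrange in a row.
That gives 2 × 5! = 2 × 120 = 240.

240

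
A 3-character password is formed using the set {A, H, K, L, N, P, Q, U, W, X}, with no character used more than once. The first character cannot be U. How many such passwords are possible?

648

The first character has 10−1 = 9 choices (anything except U).
The remaining 2 characters are filled from the other 9 symbols without repetition: 9 × 8 = 72.
Total: 9 × 72 = 648.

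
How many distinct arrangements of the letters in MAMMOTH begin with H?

120

With the first slot taken by H, it remains to arrange the other 6 letters (MAMMOT).
Those 6 letters have M appearing 3 times, giving (6)!/(3!) = 120.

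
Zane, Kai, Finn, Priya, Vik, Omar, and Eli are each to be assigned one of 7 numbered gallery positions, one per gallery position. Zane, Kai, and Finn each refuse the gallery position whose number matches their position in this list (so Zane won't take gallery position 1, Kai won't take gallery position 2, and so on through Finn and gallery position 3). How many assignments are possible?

Let Aᵢ (for i ∈ {1, 2, 3}) be the placements that put person i in their forbidden gallery position. Any j of these fix j positions, leaving (7−j)! ways to fill the rest, and there are C(3,j) ways to pick which j.
By inclusion–exclusion, the number of valid placements is Σ_{j=0}^{3} (−1)^j C(3,j)·(7−j)!.
Computing: 5040 − 2160 + 360 − 24 = 3216.

3216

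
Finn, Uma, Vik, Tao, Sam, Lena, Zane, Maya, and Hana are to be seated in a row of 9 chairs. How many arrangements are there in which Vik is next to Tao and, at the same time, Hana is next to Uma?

20160

Treat {Vik,Tao} as one block (2 orders) and {Hana,Uma} as another (2 orders).
That leaves 7 units to arrange: 2 × 2 × 7! = 4 × 5040 = 20160.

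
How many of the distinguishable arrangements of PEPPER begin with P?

30

Fix P in the first position and arrange the remaining 5 letters.
Those 5 letters have E appearing twice and P appearing twice, giving (5)!/(2!·2!) = 30.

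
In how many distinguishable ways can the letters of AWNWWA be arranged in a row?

The 6 letters of AWNWWA have repeats: A appearing twice and W appearing 3 times.
So there are 6! / (3!·2!) = 60 distinguishable arrangements.

60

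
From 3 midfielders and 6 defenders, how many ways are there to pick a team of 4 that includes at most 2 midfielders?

Split by how many midfielders are chosen (0 through 2).
Sum: C(3,0)·C(6,4) + C(3,1)·C(6,3) + C(3,2)·C(6,2) = 15 + 60 + 45 = 120.

120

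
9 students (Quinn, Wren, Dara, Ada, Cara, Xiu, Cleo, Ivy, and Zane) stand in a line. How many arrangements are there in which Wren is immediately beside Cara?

Glue Wren and Cara into one block (2 internal orders), leaving 8 units to arrange in a row.
So the count is 2·(8)! = 80640.

80640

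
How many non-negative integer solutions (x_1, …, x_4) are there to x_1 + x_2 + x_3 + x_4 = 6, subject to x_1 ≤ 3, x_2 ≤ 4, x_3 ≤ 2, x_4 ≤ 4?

Without the upper bounds there are C(9,3) = 84 ways to split 6 among 4 variables.
Subtract solutions that violate a single cap (substitute x_i' = x_i − (cap_i+1)): x_1 ≥ 4 gives C(5,3) = 10; x_2 ≥ 5 gives C(4,3) = 4; x_3 ≥ 3 gives C(6,3) = 20; x_4 ≥ 5 gives C(4,3) = 4. Together 38.
No two caps can be exceeded simultaneously, so the pair terms are all 0.
By inclusion–exclusion the count is 84 − 38 + 0 = 46.

46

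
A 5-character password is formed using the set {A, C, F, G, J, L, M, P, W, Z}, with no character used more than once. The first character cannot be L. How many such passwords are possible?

27216

The first character has 10−1 = 9 choices (anything except L).
The remaining 4 characters are filled from the other 9 symbols without repetition: 9 × 8 × 7 × 6 = 3024.
Total: 9 × 3024 = 27216.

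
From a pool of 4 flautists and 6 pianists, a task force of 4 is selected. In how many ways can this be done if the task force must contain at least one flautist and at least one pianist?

With no constraint there are C(10,4) = 210 possible selections.
Subtract selections that omit an entire group: no flautists → C(6,4) = 15; no pianists → C(4,4) = 1.
Both groups omitted at once is impossible, so 210 − 16 = 194.

194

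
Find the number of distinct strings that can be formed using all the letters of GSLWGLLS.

Letter multiplicities in GSLWGLLS: G×2, L×3, S×2, W×1.
So there are 8! / (3!·2!·2!) = 1680 distinguishable arrangements.

1680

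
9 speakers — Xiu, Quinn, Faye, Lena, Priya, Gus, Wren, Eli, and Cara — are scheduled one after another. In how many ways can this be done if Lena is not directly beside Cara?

There are 9! = 362880 arrangements in all. If Lena and Cara are adjacent, merging them into one block gives 2·(8)! = 80640 arrangements.
So 362880 − 80640 = 282240 arrangements keep them apart.

282240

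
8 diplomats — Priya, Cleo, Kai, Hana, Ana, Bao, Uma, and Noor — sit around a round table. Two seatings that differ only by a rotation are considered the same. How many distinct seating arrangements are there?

Around a circle, 8 distinct people have 8!/8 = (7)! = 5040 rotationally distinct seatings.

5040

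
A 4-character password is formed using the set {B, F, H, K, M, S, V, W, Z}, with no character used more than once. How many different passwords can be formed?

3024

Choose and order 4 of the 9 symbols: the first character has 9 options, the next 8, then 7, 6.
That product is 9 × 8 × 7 × 6 = 3024.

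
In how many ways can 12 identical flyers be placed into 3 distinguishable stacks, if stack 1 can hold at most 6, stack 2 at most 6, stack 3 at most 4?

By stars and bars, unrestricted non-negative solutions to x_1+…+x_3 = 12 number C(12+2,2) = 91.
Subtract solutions that violate a single cap (substitute x_i' = x_i − (cap_i+1)): x_1 ≥ 7 gives C(7,2) = 21; x_2 ≥ 7 gives C(7,2) = 21; x_3 ≥ 5 gives C(9,2) = 36. Together 78.
Add back pairs where two caps are both exceeded: 0 + 1 + 1 = 2.
By inclusion–exclusion the count is 91 − 78 + 2 = 15.

15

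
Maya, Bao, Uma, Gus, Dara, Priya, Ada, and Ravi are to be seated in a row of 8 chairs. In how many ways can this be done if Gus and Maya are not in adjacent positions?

30240

Of the 8! = 40320 arrangements, those with Gus and Maya adjacent number 2 × 7! = 10080 (treat the pair as a block with 2 internal orders).
So 40320 − 10080 = 30240 arrangements keep them apart.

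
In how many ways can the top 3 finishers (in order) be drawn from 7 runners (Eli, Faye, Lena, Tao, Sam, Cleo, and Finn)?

There are 7 choices for 1st place, 6 for 2nd, and 5 for 3rd.
That gives 7 × 6 × 5 = 210.

210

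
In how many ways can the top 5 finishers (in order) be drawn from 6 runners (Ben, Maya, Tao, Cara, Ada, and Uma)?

This is an ordered selection of 5 from 6: P(6,5).
That gives 6 × 5 × 4 × 3 × 2 = 720.

720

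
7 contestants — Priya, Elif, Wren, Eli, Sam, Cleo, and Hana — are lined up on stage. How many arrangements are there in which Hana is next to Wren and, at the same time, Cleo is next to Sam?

Treat {Hana,Wren} as one block (2 orders) and {Cleo,Sam} as another (2 orders).
That leaves 5 units to arrange: 2 × 2 × 5! = 4 × 120 = 480.

480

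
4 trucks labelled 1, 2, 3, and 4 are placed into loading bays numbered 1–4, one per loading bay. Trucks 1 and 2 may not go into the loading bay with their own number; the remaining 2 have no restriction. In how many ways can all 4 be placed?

Let Aᵢ (for i ∈ {1, 2}) be the placements that put truck i in its forbidden loading bay. Any j of these fix j positions, leaving (4−j)! ways to fill the rest, and there are C(2,j) ways to pick which j.
By inclusion–exclusion, the number of valid placements is Σ_{j=0}^{2} (−1)^j C(2,j)·(4−j)!.
Computing: 24 − 12 + 2 = 14.

14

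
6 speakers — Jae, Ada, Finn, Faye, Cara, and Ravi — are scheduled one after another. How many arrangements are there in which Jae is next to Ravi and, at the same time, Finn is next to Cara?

Treat {Jae,Ravi} as one block (2 orders) and {Finn,Cara} as another (2 orders).
That leaves 4 units to arrange: 2 × 2 × 4! = 4 × 24 = 96.

96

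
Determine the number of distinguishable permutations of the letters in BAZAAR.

Letter multiplicities in BAZAAR: A×3, B×1, R×1, Z×1.
The number of distinct arrangements is 6!/(3!) = 720/6 = 120.

120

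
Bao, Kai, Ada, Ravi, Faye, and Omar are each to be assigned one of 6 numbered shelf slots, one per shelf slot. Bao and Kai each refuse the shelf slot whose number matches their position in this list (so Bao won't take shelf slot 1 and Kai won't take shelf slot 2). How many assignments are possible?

504

Let Aᵢ (for i ∈ {1, 2}) be the placements that put person i in their forbidden shelf slot. Any j of these fix j positions, leaving (6−j)! ways to fill the rest, and there are C(2,j) ways to pick which j.
By inclusion–exclusion, the number of valid placements is Σ_{j=0}^{2} (−1)^j C(2,j)·(6−j)!.
Computing: 720 − 240 + 24 = 504.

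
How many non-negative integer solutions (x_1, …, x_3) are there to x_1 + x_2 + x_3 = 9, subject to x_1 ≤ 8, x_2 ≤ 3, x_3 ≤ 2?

Without the upper bounds there are C(11,2) = 55 ways to split 9 among 3 variables.
Subtract solutions that violate a single cap (substitute x_i' = x_i − (cap_i+1)): x_1 ≥ 9 gives C(2,2) = 1; x_2 ≥ 4 gives C(7,2) = 21; x_3 ≥ 3 gives C(8,2) = 28. Together 50.
Add back pairs where two caps are both exceeded: 0 + 0 + 6 = 6.
By inclusion–exclusion the count is 55 − 50 + 6 = 11.

11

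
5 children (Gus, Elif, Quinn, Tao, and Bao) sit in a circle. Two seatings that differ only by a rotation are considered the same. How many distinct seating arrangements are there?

24

Seat Gus anywhere (absorbing the rotational symmetry), then permute the other 4: (4)! = 24.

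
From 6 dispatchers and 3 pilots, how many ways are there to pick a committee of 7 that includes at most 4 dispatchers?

Split by how many dispatchers are chosen (0 through 4).
Sum: C(6,0)·C(3,7) + C(6,1)·C(3,6) + C(6,2)·C(3,5) + C(6,3)·C(3,4) + C(6,4)·C(3,3) = 0 + 0 + 0 + 0 + 15 = 15.

15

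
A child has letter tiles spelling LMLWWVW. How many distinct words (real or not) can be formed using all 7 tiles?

The 7 letters of LMLWWVW have repeats: L appearing twice and W appearing 3 times.
Dividing 7! = 5040 by 3!·2! = 12 for the repeated letters gives 420.

420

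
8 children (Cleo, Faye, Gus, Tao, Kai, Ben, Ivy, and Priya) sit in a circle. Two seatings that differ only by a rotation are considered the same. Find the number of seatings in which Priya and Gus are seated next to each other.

Treat {Priya, Gus} as one unit (2 internal orders) and seat the resulting 7 units around the table: (6)! circular arrangements.
So 2 × (6)! = 2 × 720 = 1440.

1440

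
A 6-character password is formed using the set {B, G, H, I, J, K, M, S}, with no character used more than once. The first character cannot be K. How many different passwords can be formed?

The first character has 8−1 = 7 choices (anything except K).
The remaining 5 characters are filled from the other 7 symbols without repetition: 7 × 6 × 5 × 4 × 3 = 2520.
Total: 7 × 2520 = 17640.

17640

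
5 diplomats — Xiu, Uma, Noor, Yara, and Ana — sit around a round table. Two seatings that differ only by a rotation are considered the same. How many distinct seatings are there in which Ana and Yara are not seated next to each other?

All circular seatings of 5 people number (4)! = 24.
Seatings with Ana beside Yara: treat them as a block with 2 internal orders, giving 2 × (3)! = 12.
Subtracting, 24 − 12 = 12.

12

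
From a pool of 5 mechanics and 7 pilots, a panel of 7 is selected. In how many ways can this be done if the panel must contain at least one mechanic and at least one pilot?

791

Total 7-person selections from all 12: C(12,7) = 792.
Selections missing a whole group: no mechanics → C(7,7) = 1; no pilots → C(5,7) = 0.
Both groups omitted at once is impossible, so 792 − 1 = 791.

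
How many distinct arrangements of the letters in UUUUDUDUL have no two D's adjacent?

There are 9!/(6!·2!) = 252 arrangements of UUUUDUDUL in total.
If the two D's are adjacent, glue them into one block, leaving 8 items to arrange: (8)!/(6!) = 56 ways.
Subtracting, 252 − 56 = 196 arrangements keep the D's apart.

196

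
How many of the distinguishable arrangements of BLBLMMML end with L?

With the last slot taken by L, it remains to arrange the other 7 letters (BBLMMML).
Those 7 letters have B appearing twice, L appearing twice, and M appearing 3 times, giving (7)!/(3!·2!·2!) = 210.

210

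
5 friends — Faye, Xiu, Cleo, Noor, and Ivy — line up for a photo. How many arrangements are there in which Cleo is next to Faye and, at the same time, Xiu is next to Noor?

24

Treat {Cleo,Faye} as one block (2 orders) and {Xiu,Noor} as another (2 orders).
That leaves 3 units to arrange: 2 × 2 × 3! = 4 × 6 = 24.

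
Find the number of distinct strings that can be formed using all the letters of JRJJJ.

5

Letter multiplicities in JRJJJ: J×4, R×1.
So there are 5! / (4!) = 5 distinguishable arrangements.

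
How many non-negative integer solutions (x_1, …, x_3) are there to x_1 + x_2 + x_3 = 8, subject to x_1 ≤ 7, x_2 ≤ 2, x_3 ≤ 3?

Ignoring the caps, the number of non-negative solutions to x_1+…+x_3 = 8 is C(10,2) = 45.
Subtract solutions that violate a single cap (substitute x_i' = x_i − (cap_i+1)): x_1 ≥ 8 gives C(2,2) = 1; x_2 ≥ 3 gives C(7,2) = 21; x_3 ≥ 4 gives C(6,2) = 15. Together 37.
Add back pairs where two caps are both exceeded: 0 + 0 + 3 = 3.
By inclusion–exclusion the count is 45 − 37 + 3 = 11.

11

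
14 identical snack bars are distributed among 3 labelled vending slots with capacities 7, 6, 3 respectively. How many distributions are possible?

6

Without the upper bounds there are C(16,2) = 120 ways to split 14 among 3 vending slots.
Subtract solutions that violate a single cap (substitute x_i' = x_i − (cap_i+1)): x_1 ≥ 8 gives C(8,2) = 28; x_2 ≥ 7 gives C(9,2) = 36; x_3 ≥ 4 gives C(12,2) = 66. Together 130.
Add back pairs where two caps are both exceeded: 0 + 6 + 10 = 16.
By inclusion–exclusion the count is 120 − 130 + 16 = 6.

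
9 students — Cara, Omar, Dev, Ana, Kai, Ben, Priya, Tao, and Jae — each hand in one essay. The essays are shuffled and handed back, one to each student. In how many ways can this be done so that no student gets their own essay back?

Let Aᵢ be the assignments in which student i gets their own essay. We want the size of the complement of A₁∪…∪A_9.
By inclusion–exclusion this is Σ_{j=0}^{9} (−1)^j C(9,j)·(9−j)!.
Computing: 362880 − 362880 + 181440 − 60480 + 15120 − 3024 + 504 − 72 + 9 − 1 = 133496.

133496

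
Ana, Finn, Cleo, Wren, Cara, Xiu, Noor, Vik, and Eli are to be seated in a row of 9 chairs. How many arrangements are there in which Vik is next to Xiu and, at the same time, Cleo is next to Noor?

Treat {Vik,Xiu} as one block (2 orders) and {Cleo,Noor} as another (2 orders).
That leaves 7 units to arrange: 2 × 2 × 7! = 4 × 5040 = 20160.

20160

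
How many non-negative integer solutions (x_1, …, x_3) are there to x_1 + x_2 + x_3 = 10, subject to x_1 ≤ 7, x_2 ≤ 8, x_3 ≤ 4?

By stars and bars, unrestricted non-negative solutions to x_1+…+x_3 = 10 number C(10+2,2) = 66.
Subtract solutions that violate a single cap (substitute x_i' = x_i − (cap_i+1)): x_1 ≥ 8 gives C(4,2) = 6; x_2 ≥ 9 gives C(3,2) = 3; x_3 ≥ 5 gives C(7,2) = 21. Together 30.
No two caps can be exceeded simultaneously, so the pair terms are all 0.
By inclusion–exclusion the count is 66 − 30 + 0 = 36.

36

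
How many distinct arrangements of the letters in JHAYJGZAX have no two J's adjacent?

70560

Total arrangements of JHAYJGZAX: 9!/(2!·2!) = 90720.
If the two J's are adjacent, glue them into one block, leaving 8 items to arrange: (8)!/(2!) = 20160 ways.
Subtracting, 90720 − 20160 = 70560 arrangements keep the J's apart.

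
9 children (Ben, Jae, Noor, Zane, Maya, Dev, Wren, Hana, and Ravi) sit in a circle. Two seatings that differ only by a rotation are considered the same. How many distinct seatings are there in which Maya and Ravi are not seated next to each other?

Without the restriction there are (8)! = 40320 seatings.
Those with Maya next to Ravi: fuse the pair into one unit and seat 8 units around a circle — 2·(7)! = 10080.
Subtracting, 40320 − 10080 = 30240.

30240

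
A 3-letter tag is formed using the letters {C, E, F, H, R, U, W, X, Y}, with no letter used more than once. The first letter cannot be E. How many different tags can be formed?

448

The first letter has 9−1 = 8 choices (anything except E).
The remaining 2 letters are filled from the other 8 symbols without repetition: 8 × 7 = 56.
Total: 8 × 56 = 448.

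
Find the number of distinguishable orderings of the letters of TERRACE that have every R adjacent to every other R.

Treat the 2 copies of R as a single block. The multiset to arrange is then {RR, A, C, E, E, T}, 6 items in all.
That gives (6)!/(2!) = 360 arrangements.

360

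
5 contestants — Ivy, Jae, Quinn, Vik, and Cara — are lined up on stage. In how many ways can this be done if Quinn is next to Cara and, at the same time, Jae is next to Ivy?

Treat {Quinn,Cara} as one block (2 orders) and {Jae,Ivy} as another (2 orders).
That leaves 3 units to arrange: 2 × 2 × 3! = 4 × 6 = 24.

24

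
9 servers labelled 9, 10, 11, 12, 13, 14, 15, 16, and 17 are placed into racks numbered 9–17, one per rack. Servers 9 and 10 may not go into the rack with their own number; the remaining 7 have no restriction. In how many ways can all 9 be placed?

Let Aᵢ (for i ∈ {9, 10}) be the placements that put server i in its forbidden rack. Any j of these fix j positions, leaving (9−j)! ways to fill the rest, and there are C(2,j) ways to pick which j.
By inclusion–exclusion, the number of valid placements is Σ_{j=0}^{2} (−1)^j C(2,j)·(9−j)!.
Computing: 362880 − 80640 + 5040 = 287280.

287280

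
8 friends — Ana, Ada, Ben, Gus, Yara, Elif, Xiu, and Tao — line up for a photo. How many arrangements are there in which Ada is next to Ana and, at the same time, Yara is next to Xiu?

Treat {Ada,Ana} as one block (2 orders) and {Yara,Xiu} as another (2 orders).
That leaves 6 units to arrange: 2 × 2 × 6! = 4 × 720 = 2880.

2880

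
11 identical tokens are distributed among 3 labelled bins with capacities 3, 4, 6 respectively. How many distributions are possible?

By stars and bars, unrestricted non-negative solutions to x_1+…+x_3 = 11 number C(11+2,2) = 78.
Subtract solutions that violate a single cap (substitute x_i' = x_i − (cap_i+1)): x_1 ≥ 4 gives C(9,2) = 36; x_2 ≥ 5 gives C(8,2) = 28; x_3 ≥ 7 gives C(6,2) = 15. Together 79.
Add back pairs where two caps are both exceeded: 6 + 1 + 0 = 7.
By inclusion–exclusion the count is 78 − 79 + 7 = 6.

6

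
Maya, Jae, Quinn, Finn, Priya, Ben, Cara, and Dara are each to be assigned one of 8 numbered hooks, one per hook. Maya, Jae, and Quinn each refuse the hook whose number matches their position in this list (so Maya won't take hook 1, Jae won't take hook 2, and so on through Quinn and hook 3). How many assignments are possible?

27240

Let Aᵢ (for i ∈ {1, 2, 3}) be the placements that put person i in their forbidden hook. Any j of these fix j positions, leaving (8−j)! ways to fill the rest, and there are C(3,j) ways to pick which j.
By inclusion–exclusion, the number of valid placements is Σ_{j=0}^{3} (−1)^j C(3,j)·(8−j)!.
Computing: 40320 − 15120 + 2160 − 120 = 27240.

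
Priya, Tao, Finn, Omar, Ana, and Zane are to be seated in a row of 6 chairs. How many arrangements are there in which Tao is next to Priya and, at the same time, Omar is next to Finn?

96

Treat {Tao,Priya} as one block (2 orders) and {Omar,Finn} as another (2 orders).
That leaves 4 units to arrange: 2 × 2 × 4! = 4 × 24 = 96.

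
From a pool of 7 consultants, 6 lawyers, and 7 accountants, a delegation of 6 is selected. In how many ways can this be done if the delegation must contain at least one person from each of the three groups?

Total 6-person selections from all 20: C(20,6) = 38760.
Subtract selections that omit an entire group: no consultants → C(13,6) = 1716; no lawyers → C(14,6) = 3003; no accountants → C(13,6) = 1716.
Add back selections omitting two groups (i.e. drawn from a single group): C(7,6) + C(6,6) + C(7,6) = 15.
By inclusion–exclusion: 38760 − 6435 + 15 = 32340.

32340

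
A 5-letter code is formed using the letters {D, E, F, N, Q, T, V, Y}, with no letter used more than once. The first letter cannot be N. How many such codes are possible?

The first letter has 8−1 = 7 choices (anything except N).
The remaining 4 letters are filled from the other 7 symbols without repetition: 7 × 6 × 5 × 4 = 840.
Total: 7 × 840 = 5880.

5880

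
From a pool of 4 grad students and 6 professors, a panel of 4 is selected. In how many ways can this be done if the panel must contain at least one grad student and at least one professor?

194

Total 4-person selections from all 10: C(10,4) = 210.
Subtract selections that omit an entire group: no grad students → C(6,4) = 15; no professors → C(4,4) = 1.
Both groups omitted at once is impossible, so 210 − 16 = 194.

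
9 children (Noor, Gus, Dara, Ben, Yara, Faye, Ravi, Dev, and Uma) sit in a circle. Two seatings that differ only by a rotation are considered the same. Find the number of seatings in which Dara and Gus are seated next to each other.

Glue Dara and Gus into a block (2 internal orders). Seating 8 units around a circle gives (7)! arrangements.
So 2 × (7)! = 2 × 5040 = 10080.

10080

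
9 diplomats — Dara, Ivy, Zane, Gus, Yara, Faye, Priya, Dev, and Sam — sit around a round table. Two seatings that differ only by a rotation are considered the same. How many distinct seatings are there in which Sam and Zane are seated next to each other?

Glue Sam and Zane into a block (2 internal orders). Seating 8 units around a circle gives (7)! arrangements.
So 2 × (7)! = 2 × 5040 = 10080.

10080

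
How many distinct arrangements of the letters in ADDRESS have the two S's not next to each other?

Total arrangements of ADDRESS: 7!/(2!·2!) = 1260.
Arrangements with the S's together: treat SS as one letter, giving (6)!/(2!) = 360.
Subtracting, 1260 − 360 = 900 arrangements keep the S's apart.

900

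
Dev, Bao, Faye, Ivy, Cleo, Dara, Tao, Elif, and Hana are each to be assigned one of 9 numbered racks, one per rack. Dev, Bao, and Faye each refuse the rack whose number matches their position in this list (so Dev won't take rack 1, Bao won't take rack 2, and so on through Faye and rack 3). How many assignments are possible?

256320

Let Aᵢ (for i ∈ {1, 2, 3}) be the placements that put person i in their forbidden rack. Any j of these fix j positions, leaving (9−j)! ways to fill the rest, and there are C(3,j) ways to pick which j.
By inclusion–exclusion, the number of valid placements is Σ_{j=0}^{3} (−1)^j C(3,j)·(9−j)!.
Computing: 362880 − 120960 + 15120 − 720 = 256320.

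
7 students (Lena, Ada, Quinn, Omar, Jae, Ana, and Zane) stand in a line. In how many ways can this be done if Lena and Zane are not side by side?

Of the 7! = 5040 arrangements, those with Lena and Zane adjacent number 2 × 6! = 1440 (treat the pair as a block with 2 internal orders).
Complementary counting: 5040 − 1440 = 3600.

3600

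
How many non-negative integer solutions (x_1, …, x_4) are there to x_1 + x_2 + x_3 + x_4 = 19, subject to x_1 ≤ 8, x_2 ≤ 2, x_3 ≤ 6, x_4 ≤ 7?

Without the upper bounds there are C(22,3) = 1540 ways to split 19 among 4 variables.
Subtract solutions that violate a single cap (substitute x_i' = x_i − (cap_i+1)): x_1 ≥ 9 gives C(13,3) = 286; x_2 ≥ 3 gives C(19,3) = 969; x_3 ≥ 7 gives C(15,3) = 455; x_4 ≥ 8 gives C(14,3) = 364. Together 2074.
Add back pairs where two caps are both exceeded: 120 + 20 + 10 + 220 + 165 + 35 = 570.
Subtract triples: 1 + 0 + 0 + 4 = 5.
By inclusion–exclusion the count is 1540 − 2074 + 570 − 5 = 31.

31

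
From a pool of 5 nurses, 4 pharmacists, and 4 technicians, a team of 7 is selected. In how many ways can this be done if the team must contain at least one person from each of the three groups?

1636

Total 7-person selections from all 13: C(13,7) = 1716.
Subtract selections that omit an entire group: no nurses → C(8,7) = 8; no pharmacists → C(9,7) = 36; no technicians → C(9,7) = 36.
Add back selections omitting two groups (i.e. drawn from a single group): C(5,7) + C(4,7) + C(4,7) = 0.
By inclusion–exclusion: 1716 − 80 + 0 = 1636.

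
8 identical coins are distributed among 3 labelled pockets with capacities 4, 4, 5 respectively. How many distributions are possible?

By stars and bars, unrestricted non-negative solutions to x_1+…+x_3 = 8 number C(8+2,2) = 45.
Subtract solutions that violate a single cap (substitute x_i' = x_i − (cap_i+1)): x_1 ≥ 5 gives C(5,2) = 10; x_2 ≥ 5 gives C(5,2) = 10; x_3 ≥ 6 gives C(4,2) = 6. Together 26.
No two caps can be exceeded simultaneously, so the pair terms are all 0.
By inclusion–exclusion the count is 45 − 26 + 0 = 19.

19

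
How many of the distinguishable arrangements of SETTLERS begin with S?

Fix S in the first position and arrange the remaining 7 letters.
Those 7 letters have E appearing twice and T appearing twice, giving (7)!/(2!·2!) = 1260.

1260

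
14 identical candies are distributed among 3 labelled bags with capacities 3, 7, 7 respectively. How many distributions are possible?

Ignoring the caps, the number of non-negative solutions to x_1+…+x_3 = 14 is C(16,2) = 120.
Subtract solutions that violate a single cap (substitute x_i' = x_i − (cap_i+1)): x_1 ≥ 4 gives C(12,2) = 66; x_2 ≥ 8 gives C(8,2) = 28; x_3 ≥ 8 gives C(8,2) = 28. Together 122.
Add back pairs where two caps are both exceeded: 6 + 6 + 0 = 12.
By inclusion–exclusion the count is 120 − 122 + 12 = 10.

10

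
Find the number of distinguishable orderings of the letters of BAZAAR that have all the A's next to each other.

Treat the 3 copies of A as a single block. The multiset to arrange is then {AAA, B, R, Z}, 4 items in all.
All 4 items are distinct, so there are (4)! = 24 arrangements.

24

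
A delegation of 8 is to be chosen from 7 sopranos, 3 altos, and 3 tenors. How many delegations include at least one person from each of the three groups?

1197

Unrestricted: C(13,8) = 1287 ways to pick any 8 of the 13.
Subtract selections that omit an entire group: no sopranos → C(6,8) = 0; no altos → C(10,8) = 45; no tenors → C(10,8) = 45.
Add back selections omitting two groups (i.e. drawn from a single group): C(7,8) + C(3,8) + C(3,8) = 0.
By inclusion–exclusion: 1287 − 90 + 0 = 1197.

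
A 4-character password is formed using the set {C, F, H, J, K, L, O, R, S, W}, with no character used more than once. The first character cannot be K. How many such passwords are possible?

The first character has 10−1 = 9 choices (anything except K).
The remaining 3 characters are filled from the other 9 symbols without repetition: 9 × 8 × 7 = 504.
Total: 9 × 504 = 4536.

4536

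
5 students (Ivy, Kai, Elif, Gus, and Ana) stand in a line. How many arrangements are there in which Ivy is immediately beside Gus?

48

Glue Ivy and Gus into one block (2 internal orders), leaving 4 units to arrange in a row.
So the count is 2·(4)! = 48.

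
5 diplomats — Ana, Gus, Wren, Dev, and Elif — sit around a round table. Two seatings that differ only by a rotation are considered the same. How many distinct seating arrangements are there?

Seat Ana anywhere (absorbing the rotational symmetry), then permute the other 4: (4)! = 24.

24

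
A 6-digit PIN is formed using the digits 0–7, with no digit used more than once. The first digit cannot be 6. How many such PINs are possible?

17640

The first digit has 8−1 = 7 choices (anything except 6).
The remaining 5 digits are filled from the other 7 symbols without repetition: 7 × 6 × 5 × 4 × 3 = 2520.
Total: 7 × 2520 = 17640.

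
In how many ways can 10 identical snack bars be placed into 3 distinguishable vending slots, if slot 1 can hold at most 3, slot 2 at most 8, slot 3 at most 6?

By stars and bars, unrestricted non-negative solutions to x_1+…+x_3 = 10 number C(10+2,2) = 66.
Subtract solutions that violate a single cap (substitute x_i' = x_i − (cap_i+1)): x_1 ≥ 4 gives C(8,2) = 28; x_2 ≥ 9 gives C(3,2) = 3; x_3 ≥ 7 gives C(5,2) = 10. Together 41.
No two caps can be exceeded simultaneously, so the pair terms are all 0.
By inclusion–exclusion the count is 66 − 41 + 0 = 25.

25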